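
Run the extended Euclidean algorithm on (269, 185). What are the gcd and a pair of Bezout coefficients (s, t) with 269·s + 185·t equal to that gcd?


Euclidean algorithm on (269, 185) — divide until remainder is 0:
  269 = 1 · 185 + 84
  185 = 2 · 84 + 17
  84 = 4 · 17 + 16
  17 = 1 · 16 + 1
  16 = 16 · 1 + 0
gcd(269, 185) = 1.
Track Bezout coefficients alongside the remainders: start with r₀ = 269 = a·1 + b·0 (s = 1, t = 0) and r₁ = 185 = a·0 + b·1 (s = 0, t = 1); each new remainder r_{k+1} = r_{k-1} − q_k·r_k inherits s_{k+1} = s_{k-1} − q_k·s_k, t_{k+1} = t_{k-1} − q_k·t_k, so r_k = a·s_k + b·t_k at every step:
  q = 1: r = 84, s = 1 − 1·0 = 1, t = 0 − 1·1 = -1  (check: 269·1 + 185·(-1) = 84)
  q = 2: r = 17, s = 0 − 2·1 = -2, t = 1 − 2·(-1) = 3  (check: 269·(-2) + 185·3 = 17)
  q = 4: r = 16, s = 1 − 4·(-2) = 9, t = -1 − 4·3 = -13  (check: 269·9 + 185·(-13) = 16)
  q = 1: r = 1, s = -2 − 1·9 = -11, t = 3 − 1·(-13) = 16  (check: 269·(-11) + 185·16 = 1)
The row with r = 1 (the gcd) gives the Bezout coefficients s = -11, t = 16.
Result: 269 · (-11) + 185 · (16) = 1.

gcd(269, 185) = 1; s = -11, t = 16 (check: 269·(-11) + 185·16 = 1).


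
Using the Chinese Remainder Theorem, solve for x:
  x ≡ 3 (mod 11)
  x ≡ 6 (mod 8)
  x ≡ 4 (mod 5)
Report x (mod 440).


Moduli 11, 8, 5 are pairwise coprime; by CRT there is a unique solution modulo M = 11 · 8 · 5 = 440.
Solve pairwise, accumulating the modulus:
  Start with x ≡ 3 (mod 11).
  Combine with x ≡ 6 (mod 8): since gcd(11, 8) = 1, we get a unique residue mod 88.
    Write x = 3 + 11·t and substitute into x ≡ 6 (mod 8): 11·t ≡ 6 − 3 = 3 (mod 8).
    Reduce coefficients mod 8: 3·t ≡ 3 (mod 8).
    The inverse of 3 mod 8 is 3 (since 3·3 = 9 = 1·8 + 1), so t ≡ 3·3 = 9 ≡ 1 (mod 8).
    Then x = 3 + 11·1 = 14, valid modulo lcm(11, 8) = 88: x ≡ 14 (mod 88).
  Combine with x ≡ 4 (mod 5): since gcd(88, 5) = 1, we get a unique residue mod 440.
    Write x = 14 + 88·t and substitute into x ≡ 4 (mod 5): 88·t ≡ 4 − 14 = -10 (mod 5).
    Reduce coefficients mod 5: 3·t ≡ 0 (mod 5).
    The inverse of 3 mod 5 is 2 (since 3·2 = 6 = 1·5 + 1), so t ≡ 2·0 = 0 ≡ 0 (mod 5).
    Then x = 14 + 88·0 = 14, valid modulo lcm(88, 5) = 440: x ≡ 14 (mod 440).
Verify: 14 mod 11 = 3 ✓, 14 mod 8 = 6 ✓, 14 mod 5 = 4 ✓.

x ≡ 14 (mod 440).


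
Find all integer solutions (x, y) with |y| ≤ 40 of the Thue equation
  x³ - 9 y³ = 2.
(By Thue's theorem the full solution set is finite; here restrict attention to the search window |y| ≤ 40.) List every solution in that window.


The equation is x³ - 9y³ = 2. For fixed y, x³ = 9·y³ + 2, so a solution requires the RHS to be a perfect cube.
Strategy: iterate y from -40 to 40, compute RHS = 9·y³ + 2, and check whether it is a (positive or negative) perfect cube.
Check small values of y:
  y = 0: RHS = 2 is not a perfect cube.
  y = 1: RHS = 11 is not a perfect cube.
  y = -1: RHS = -7 is not a perfect cube.
  y = 2: RHS = 74 is not a perfect cube.
  y = -2: RHS = -70 is not a perfect cube.
  y = 3: RHS = 245 is not a perfect cube.
  y = -3: RHS = -241 is not a perfect cube.
Continuing the search up to |y| = 40 finds no solutions either.
No (x, y) in the scanned range satisfies the equation.

No integer solutions with |y| ≤ 40.


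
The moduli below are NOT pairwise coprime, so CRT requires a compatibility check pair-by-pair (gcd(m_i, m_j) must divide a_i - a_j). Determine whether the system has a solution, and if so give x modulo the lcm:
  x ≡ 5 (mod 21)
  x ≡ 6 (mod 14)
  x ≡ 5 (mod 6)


Moduli 21, 14, 6 are not pairwise coprime, so CRT works modulo lcm(m_i) when all pairwise compatibility conditions hold.
Pairwise compatibility: gcd(m_i, m_j) must divide a_i - a_j for every pair.
Merge one congruence at a time:
  Start: x ≡ 5 (mod 21).
  Combine with x ≡ 6 (mod 14): gcd(21, 14) = 7, and 6 - 5 = 1 is NOT divisible by 7.
    ⇒ system is inconsistent (no integer solution).

No solution (the system is inconsistent).


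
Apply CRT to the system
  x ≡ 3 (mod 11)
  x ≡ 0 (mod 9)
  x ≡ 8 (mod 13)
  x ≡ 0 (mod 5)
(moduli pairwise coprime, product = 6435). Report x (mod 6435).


Product of moduli M = 11 · 9 · 13 · 5 = 6435.
Merge one congruence at a time:
  Start: x ≡ 3 (mod 11).
  Combine with x ≡ 0 (mod 9); new modulus lcm = 99.
    Write x = 3 + 11·t and substitute into x ≡ 0 (mod 9): 11·t ≡ 0 − 3 = -3 (mod 9).
    Reduce coefficients mod 9: 2·t ≡ 6 (mod 9).
    The inverse of 2 mod 9 is 5 (since 2·5 = 10 = 1·9 + 1), so t ≡ 5·6 = 30 ≡ 3 (mod 9).
    Then x = 3 + 11·3 = 36, valid modulo lcm(11, 9) = 99: x ≡ 36 (mod 99).
  Combine with x ≡ 8 (mod 13); new modulus lcm = 1287.
    Write x = 36 + 99·t and substitute into x ≡ 8 (mod 13): 99·t ≡ 8 − 36 = -28 (mod 13).
    Reduce coefficients mod 13: 8·t ≡ 11 (mod 13).
    The inverse of 8 mod 13 is 5 (since 8·5 = 40 = 3·13 + 1), so t ≡ 5·11 = 55 ≡ 3 (mod 13).
    Then x = 36 + 99·3 = 333, valid modulo lcm(99, 13) = 1287: x ≡ 333 (mod 1287).
  Combine with x ≡ 0 (mod 5); new modulus lcm = 6435.
    Write x = 333 + 1287·t and substitute into x ≡ 0 (mod 5): 1287·t ≡ 0 − 333 = -333 (mod 5).
    Reduce coefficients mod 5: 2·t ≡ 2 (mod 5).
    The inverse of 2 mod 5 is 3 (since 2·3 = 6 = 1·5 + 1), so t ≡ 3·2 = 6 ≡ 1 (mod 5).
    Then x = 333 + 1287·1 = 1620, valid modulo lcm(1287, 5) = 6435: x ≡ 1620 (mod 6435).
Verify against each original: 1620 mod 11 = 3, 1620 mod 9 = 0, 1620 mod 13 = 8, 1620 mod 5 = 0.

x ≡ 1620 (mod 6435).


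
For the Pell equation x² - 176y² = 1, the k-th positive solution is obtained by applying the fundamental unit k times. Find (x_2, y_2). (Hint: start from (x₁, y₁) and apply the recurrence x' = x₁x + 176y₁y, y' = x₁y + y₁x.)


Step 1: Find the fundamental solution (x₁, y₁) of x² - 176y² = 1.
  Expand √176 as a continued fraction. a₀ = ⌊√176⌋ = 13; iterate m_{k+1} = d_k·a_k − m_k, d_{k+1} = (176 − m_{k+1}²)/d_k, a_{k+1} = ⌊(a₀ + m_{k+1})/d_{k+1}⌋ (starting m₀ = 0, d₀ = 1), with convergents p_k = a_k·p_{k-1} + p_{k-2}, q_k = a_k·q_{k-1} + q_{k-2} (p₋₁ = 1, q₋₁ = 0):
  k = 0: a₀ = 13; p₀/q₀ = 13/1; p₀² − 176·q₀² = 169 − 176 = -7.
  k = 1: m = 13, d = 7, a = ⌊(13 + 13)/7⌋ = 3; p/q = (3·13 + 1)/(3·1 + 0) = 40/3; p² − 176·q² = 1600 − 1584 = 16.
  k = 2: m = 8, d = 16, a = ⌊(13 + 8)/16⌋ = 1; p/q = (1·40 + 13)/(1·3 + 1) = 53/4; p² − 176·q² = 2809 − 2816 = -7.
  k = 3: m = 8, d = 7, a = ⌊(13 + 8)/7⌋ = 3; p/q = (3·53 + 40)/(3·4 + 3) = 199/15; p² − 176·q² = 39601 − 39600 = 1.
  The first convergent with p² − 176·q² = 1 gives the fundamental solution (x₁, y₁) = (199, 15).
Step 2: Apply the recurrence (x_{n+1}, y_{n+1}) = (x₁x_n + 176y₁y_n, x₁y_n + y₁x_n) repeatedly.
  From (x_1, y_1) = (199, 15): x_2 = 199·199 + 176·15·15 = 79201; y_2 = 199·15 + 15·199 = 5970.
Step 3: Verify x_2² - 176·y_2² = 6272798401 - 6272798400 = 1 (should be 1). ✓

(x_1, y_1) = (199, 15); (x_2, y_2) = (79201, 5970).


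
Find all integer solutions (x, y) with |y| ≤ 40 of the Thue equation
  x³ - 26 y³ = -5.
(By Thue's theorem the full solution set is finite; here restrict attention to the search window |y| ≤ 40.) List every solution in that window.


The equation is x³ - 26y³ = -5. For fixed y, x³ = 26·y³ − 5, so a solution requires the RHS to be a perfect cube.
Strategy: iterate y from -40 to 40, compute RHS = 26·y³ − 5, and check whether it is a (positive or negative) perfect cube.
Check small values of y:
  y = 0: RHS = -5 is not a perfect cube.
  y = 1: RHS = 21 is not a perfect cube.
  y = -1: RHS = -31 is not a perfect cube.
  y = 2: RHS = 203 is not a perfect cube.
  y = -2: RHS = -213 is not a perfect cube.
  y = 3: RHS = 697 is not a perfect cube.
  y = -3: RHS = -707 is not a perfect cube.
Continuing the search up to |y| = 40 finds no solutions either.
No (x, y) in the scanned range satisfies the equation.

No integer solutions with |y| ≤ 40.


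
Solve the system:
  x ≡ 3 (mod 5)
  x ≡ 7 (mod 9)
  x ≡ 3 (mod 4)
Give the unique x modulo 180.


Moduli 5, 9, 4 are pairwise coprime; by CRT there is a unique solution modulo M = 5 · 9 · 4 = 180.
Solve pairwise, accumulating the modulus:
  Start with x ≡ 3 (mod 5).
  Combine with x ≡ 7 (mod 9): since gcd(5, 9) = 1, we get a unique residue mod 45.
    Write x = 3 + 5·t and substitute into x ≡ 7 (mod 9): 5·t ≡ 7 − 3 = 4 (mod 9).
    The inverse of 5 mod 9 is 2 (since 5·2 = 10 = 1·9 + 1), so t ≡ 2·4 = 8 ≡ 8 (mod 9).
    Then x = 3 + 5·8 = 43, valid modulo lcm(5, 9) = 45: x ≡ 43 (mod 45).
  Combine with x ≡ 3 (mod 4): since gcd(45, 4) = 1, we get a unique residue mod 180.
    Write x = 43 + 45·t and substitute into x ≡ 3 (mod 4): 45·t ≡ 3 − 43 = -40 (mod 4).
    Reduce coefficients mod 4: 1·t ≡ 0 (mod 4).
    So t ≡ 0 (mod 4).
    Then x = 43 + 45·0 = 43, valid modulo lcm(45, 4) = 180: x ≡ 43 (mod 180).
Verify: 43 mod 5 = 3 ✓, 43 mod 9 = 7 ✓, 43 mod 4 = 3 ✓.

x ≡ 43 (mod 180).


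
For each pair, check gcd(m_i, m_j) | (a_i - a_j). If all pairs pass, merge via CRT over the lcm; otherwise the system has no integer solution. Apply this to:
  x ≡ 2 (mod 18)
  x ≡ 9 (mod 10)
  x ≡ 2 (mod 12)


Moduli 18, 10, 12 are not pairwise coprime, so CRT works modulo lcm(m_i) when all pairwise compatibility conditions hold.
Pairwise compatibility: gcd(m_i, m_j) must divide a_i - a_j for every pair.
Merge one congruence at a time:
  Start: x ≡ 2 (mod 18).
  Combine with x ≡ 9 (mod 10): gcd(18, 10) = 2, and 9 - 2 = 7 is NOT divisible by 2.
    ⇒ system is inconsistent (no integer solution).

No solution (the system is inconsistent).


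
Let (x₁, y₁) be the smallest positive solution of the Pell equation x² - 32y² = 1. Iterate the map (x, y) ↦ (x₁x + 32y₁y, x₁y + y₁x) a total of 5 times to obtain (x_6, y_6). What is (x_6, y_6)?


Step 1: Find the fundamental solution (x₁, y₁) of x² - 32y² = 1.
  Expand √32 as a continued fraction. a₀ = ⌊√32⌋ = 5; iterate m_{k+1} = d_k·a_k − m_k, d_{k+1} = (32 − m_{k+1}²)/d_k, a_{k+1} = ⌊(a₀ + m_{k+1})/d_{k+1}⌋ (starting m₀ = 0, d₀ = 1), with convergents p_k = a_k·p_{k-1} + p_{k-2}, q_k = a_k·q_{k-1} + q_{k-2} (p₋₁ = 1, q₋₁ = 0):
  k = 0: a₀ = 5; p₀/q₀ = 5/1; p₀² − 32·q₀² = 25 − 32 = -7.
  k = 1: m = 5, d = 7, a = ⌊(5 + 5)/7⌋ = 1; p/q = (1·5 + 1)/(1·1 + 0) = 6/1; p² − 32·q² = 36 − 32 = 4.
  k = 2: m = 2, d = 4, a = ⌊(5 + 2)/4⌋ = 1; p/q = (1·6 + 5)/(1·1 + 1) = 11/2; p² − 32·q² = 121 − 128 = -7.
  k = 3: m = 2, d = 7, a = ⌊(5 + 2)/7⌋ = 1; p/q = (1·11 + 6)/(1·2 + 1) = 17/3; p² − 32·q² = 289 − 288 = 1.
  The first convergent with p² − 32·q² = 1 gives the fundamental solution (x₁, y₁) = (17, 3).
Step 2: Apply the recurrence (x_{n+1}, y_{n+1}) = (x₁x_n + 32y₁y_n, x₁y_n + y₁x_n) repeatedly.
  From (x_1, y_1) = (17, 3): x_2 = 17·17 + 32·3·3 = 577; y_2 = 17·3 + 3·17 = 102.
  From (x_2, y_2) = (577, 102): x_3 = 17·577 + 32·3·102 = 19601; y_3 = 17·102 + 3·577 = 3465.
  From (x_3, y_3) = (19601, 3465): x_4 = 17·19601 + 32·3·3465 = 665857; y_4 = 17·3465 + 3·19601 = 117708.
  From (x_4, y_4) = (665857, 117708): x_5 = 17·665857 + 32·3·117708 = 22619537; y_5 = 17·117708 + 3·665857 = 3998607.
  From (x_5, y_5) = (22619537, 3998607): x_6 = 17·22619537 + 32·3·3998607 = 768398401; y_6 = 17·3998607 + 3·22619537 = 135834930.
Step 3: Verify x_6² - 32·y_6² = 590436102659356801 - 590436102659356800 = 1 (should be 1). ✓

(x_1, y_1) = (17, 3); (x_6, y_6) = (768398401, 135834930).


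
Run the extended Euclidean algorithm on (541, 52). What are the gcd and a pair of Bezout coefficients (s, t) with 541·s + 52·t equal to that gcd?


Euclidean algorithm on (541, 52) — divide until remainder is 0:
  541 = 10 · 52 + 21
  52 = 2 · 21 + 10
  21 = 2 · 10 + 1
  10 = 10 · 1 + 0
gcd(541, 52) = 1.
Track Bezout coefficients alongside the remainders: start with r₀ = 541 = a·1 + b·0 (s = 1, t = 0) and r₁ = 52 = a·0 + b·1 (s = 0, t = 1); each new remainder r_{k+1} = r_{k-1} − q_k·r_k inherits s_{k+1} = s_{k-1} − q_k·s_k, t_{k+1} = t_{k-1} − q_k·t_k, so r_k = a·s_k + b·t_k at every step:
  q = 10: r = 21, s = 1 − 10·0 = 1, t = 0 − 10·1 = -10  (check: 541·1 + 52·(-10) = 21)
  q = 2: r = 10, s = 0 − 2·1 = -2, t = 1 − 2·(-10) = 21  (check: 541·(-2) + 52·21 = 10)
  q = 2: r = 1, s = 1 − 2·(-2) = 5, t = -10 − 2·21 = -52  (check: 541·5 + 52·(-52) = 1)
The row with r = 1 (the gcd) gives the Bezout coefficients s = 5, t = -52.
Result: 541 · (5) + 52 · (-52) = 1.

gcd(541, 52) = 1; s = 5, t = -52 (check: 541·5 + 52·(-52) = 1).


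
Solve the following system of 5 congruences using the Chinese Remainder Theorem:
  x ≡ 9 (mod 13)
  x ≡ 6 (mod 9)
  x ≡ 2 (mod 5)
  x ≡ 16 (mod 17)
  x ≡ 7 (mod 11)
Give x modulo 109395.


Product of moduli M = 13 · 9 · 5 · 17 · 11 = 109395.
Merge one congruence at a time:
  Start: x ≡ 9 (mod 13).
  Combine with x ≡ 6 (mod 9); new modulus lcm = 117.
    Write x = 9 + 13·t and substitute into x ≡ 6 (mod 9): 13·t ≡ 6 − 9 = -3 (mod 9).
    Reduce coefficients mod 9: 4·t ≡ 6 (mod 9).
    The inverse of 4 mod 9 is 7 (since 4·7 = 28 = 3·9 + 1), so t ≡ 7·6 = 42 ≡ 6 (mod 9).
    Then x = 9 + 13·6 = 87, valid modulo lcm(13, 9) = 117: x ≡ 87 (mod 117).
  Combine with x ≡ 2 (mod 5); new modulus lcm = 585.
    Write x = 87 + 117·t and substitute into x ≡ 2 (mod 5): 117·t ≡ 2 − 87 = -85 (mod 5).
    Reduce coefficients mod 5: 2·t ≡ 0 (mod 5).
    The inverse of 2 mod 5 is 3 (since 2·3 = 6 = 1·5 + 1), so t ≡ 3·0 = 0 ≡ 0 (mod 5).
    Then x = 87 + 117·0 = 87, valid modulo lcm(117, 5) = 585: x ≡ 87 (mod 585).
  Combine with x ≡ 16 (mod 17); new modulus lcm = 9945.
    Write x = 87 + 585·t and substitute into x ≡ 16 (mod 17): 585·t ≡ 16 − 87 = -71 (mod 17).
    Reduce coefficients mod 17: 7·t ≡ 14 (mod 17).
    The inverse of 7 mod 17 is 5 (since 7·5 = 35 = 2·17 + 1), so t ≡ 5·14 = 70 ≡ 2 (mod 17).
    Then x = 87 + 585·2 = 1257, valid modulo lcm(585, 17) = 9945: x ≡ 1257 (mod 9945).
  Combine with x ≡ 7 (mod 11); new modulus lcm = 109395.
    Write x = 1257 + 9945·t and substitute into x ≡ 7 (mod 11): 9945·t ≡ 7 − 1257 = -1250 (mod 11).
    Reduce coefficients mod 11: 1·t ≡ 4 (mod 11).
    So t ≡ 4 (mod 11).
    Then x = 1257 + 9945·4 = 41037, valid modulo lcm(9945, 11) = 109395: x ≡ 41037 (mod 109395).
Verify against each original: 41037 mod 13 = 9, 41037 mod 9 = 6, 41037 mod 5 = 2, 41037 mod 17 = 16, 41037 mod 11 = 7.

x ≡ 41037 (mod 109395).


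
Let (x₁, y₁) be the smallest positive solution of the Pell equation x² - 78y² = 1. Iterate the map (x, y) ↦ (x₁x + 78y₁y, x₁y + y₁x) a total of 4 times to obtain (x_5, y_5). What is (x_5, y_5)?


Step 1: Find the fundamental solution (x₁, y₁) of x² - 78y² = 1.
  Expand √78 as a continued fraction. a₀ = ⌊√78⌋ = 8; iterate m_{k+1} = d_k·a_k − m_k, d_{k+1} = (78 − m_{k+1}²)/d_k, a_{k+1} = ⌊(a₀ + m_{k+1})/d_{k+1}⌋ (starting m₀ = 0, d₀ = 1), with convergents p_k = a_k·p_{k-1} + p_{k-2}, q_k = a_k·q_{k-1} + q_{k-2} (p₋₁ = 1, q₋₁ = 0):
  k = 0: a₀ = 8; p₀/q₀ = 8/1; p₀² − 78·q₀² = 64 − 78 = -14.
  k = 1: m = 8, d = 14, a = ⌊(8 + 8)/14⌋ = 1; p/q = (1·8 + 1)/(1·1 + 0) = 9/1; p² − 78·q² = 81 − 78 = 3.
  k = 2: m = 6, d = 3, a = ⌊(8 + 6)/3⌋ = 4; p/q = (4·9 + 8)/(4·1 + 1) = 44/5; p² − 78·q² = 1936 − 1950 = -14.
  k = 3: m = 6, d = 14, a = ⌊(8 + 6)/14⌋ = 1; p/q = (1·44 + 9)/(1·5 + 1) = 53/6; p² − 78·q² = 2809 − 2808 = 1.
  The first convergent with p² − 78·q² = 1 gives the fundamental solution (x₁, y₁) = (53, 6).
Step 2: Apply the recurrence (x_{n+1}, y_{n+1}) = (x₁x_n + 78y₁y_n, x₁y_n + y₁x_n) repeatedly.
  From (x_1, y_1) = (53, 6): x_2 = 53·53 + 78·6·6 = 5617; y_2 = 53·6 + 6·53 = 636.
  From (x_2, y_2) = (5617, 636): x_3 = 53·5617 + 78·6·636 = 595349; y_3 = 53·636 + 6·5617 = 67410.
  From (x_3, y_3) = (595349, 67410): x_4 = 53·595349 + 78·6·67410 = 63101377; y_4 = 53·67410 + 6·595349 = 7144824.
  From (x_4, y_4) = (63101377, 7144824): x_5 = 53·63101377 + 78·6·7144824 = 6688150613; y_5 = 53·7144824 + 6·63101377 = 757283934.
Step 3: Verify x_5² - 78·y_5² = 44731358622172275769 - 44731358622172275768 = 1 (should be 1). ✓

(x_1, y_1) = (53, 6); (x_5, y_5) = (6688150613, 757283934).


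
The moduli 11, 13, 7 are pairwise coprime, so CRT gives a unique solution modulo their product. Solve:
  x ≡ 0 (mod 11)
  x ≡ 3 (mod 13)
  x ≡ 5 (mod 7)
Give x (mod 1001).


Moduli 11, 13, 7 are pairwise coprime; by CRT there is a unique solution modulo M = 11 · 13 · 7 = 1001.
Solve pairwise, accumulating the modulus:
  Start with x ≡ 0 (mod 11).
  Combine with x ≡ 3 (mod 13): since gcd(11, 13) = 1, we get a unique residue mod 143.
    Write x = 0 + 11·t and substitute into x ≡ 3 (mod 13): 11·t ≡ 3 − 0 = 3 (mod 13).
    The inverse of 11 mod 13 is 6 (since 11·6 = 66 = 5·13 + 1), so t ≡ 6·3 = 18 ≡ 5 (mod 13).
    Then x = 0 + 11·5 = 55, valid modulo lcm(11, 13) = 143: x ≡ 55 (mod 143).
  Combine with x ≡ 5 (mod 7): since gcd(143, 7) = 1, we get a unique residue mod 1001.
    Write x = 55 + 143·t and substitute into x ≡ 5 (mod 7): 143·t ≡ 5 − 55 = -50 (mod 7).
    Reduce coefficients mod 7: 3·t ≡ 6 (mod 7).
    The inverse of 3 mod 7 is 5 (since 3·5 = 15 = 2·7 + 1), so t ≡ 5·6 = 30 ≡ 2 (mod 7).
    Then x = 55 + 143·2 = 341, valid modulo lcm(143, 7) = 1001: x ≡ 341 (mod 1001).
Verify: 341 mod 11 = 0 ✓, 341 mod 13 = 3 ✓, 341 mod 7 = 5 ✓.

x ≡ 341 (mod 1001).


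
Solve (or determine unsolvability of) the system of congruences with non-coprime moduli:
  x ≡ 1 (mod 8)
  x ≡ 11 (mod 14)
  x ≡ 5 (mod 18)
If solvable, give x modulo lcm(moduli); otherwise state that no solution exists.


Moduli 8, 14, 18 are not pairwise coprime, so CRT works modulo lcm(m_i) when all pairwise compatibility conditions hold.
Pairwise compatibility: gcd(m_i, m_j) must divide a_i - a_j for every pair.
Merge one congruence at a time:
  Start: x ≡ 1 (mod 8).
  Combine with x ≡ 11 (mod 14): gcd(8, 14) = 2; 11 - 1 = 10, which IS divisible by 2, so compatible.
    Write x = 1 + 8·t and substitute into x ≡ 11 (mod 14): 8·t ≡ 11 − 1 = 10 (mod 14).
    Divide the congruence (and modulus) by g = 2: 4·t ≡ 5 (mod 7).
    The inverse of 4 mod 7 is 2 (since 4·2 = 8 = 1·7 + 1), so t ≡ 2·5 = 10 ≡ 3 (mod 7).
    Then x = 1 + 8·3 = 25, valid modulo lcm(8, 14) = 56: x ≡ 25 (mod 56).
  Combine with x ≡ 5 (mod 18): gcd(56, 18) = 2; 5 - 25 = -20, which IS divisible by 2, so compatible.
    Write x = 25 + 56·t and substitute into x ≡ 5 (mod 18): 56·t ≡ 5 − 25 = -20 (mod 18).
    Divide the congruence (and modulus) by g = 2: 28·t ≡ -10 (mod 9).
    Reduce coefficients mod 9: 1·t ≡ 8 (mod 9).
    So t ≡ 8 (mod 9).
    Then x = 25 + 56·8 = 473, valid modulo lcm(56, 18) = 504: x ≡ 473 (mod 504).
Verify: 473 mod 8 = 1, 473 mod 14 = 11, 473 mod 18 = 5.

x ≡ 473 (mod 504).


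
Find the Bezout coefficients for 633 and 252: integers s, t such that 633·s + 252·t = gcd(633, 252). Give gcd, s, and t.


Euclidean algorithm on (633, 252) — divide until remainder is 0:
  633 = 2 · 252 + 129
  252 = 1 · 129 + 123
  129 = 1 · 123 + 6
  123 = 20 · 6 + 3
  6 = 2 · 3 + 0
gcd(633, 252) = 3.
Track Bezout coefficients alongside the remainders: start with r₀ = 633 = a·1 + b·0 (s = 1, t = 0) and r₁ = 252 = a·0 + b·1 (s = 0, t = 1); each new remainder r_{k+1} = r_{k-1} − q_k·r_k inherits s_{k+1} = s_{k-1} − q_k·s_k, t_{k+1} = t_{k-1} − q_k·t_k, so r_k = a·s_k + b·t_k at every step:
  q = 2: r = 129, s = 1 − 2·0 = 1, t = 0 − 2·1 = -2  (check: 633·1 + 252·(-2) = 129)
  q = 1: r = 123, s = 0 − 1·1 = -1, t = 1 − 1·(-2) = 3  (check: 633·(-1) + 252·3 = 123)
  q = 1: r = 6, s = 1 − 1·(-1) = 2, t = -2 − 1·3 = -5  (check: 633·2 + 252·(-5) = 6)
  q = 20: r = 3, s = -1 − 20·2 = -41, t = 3 − 20·(-5) = 103  (check: 633·(-41) + 252·103 = 3)
The row with r = 3 (the gcd) gives the Bezout coefficients s = -41, t = 103.
Result: 633 · (-41) + 252 · (103) = 3.

gcd(633, 252) = 3; s = -41, t = 103 (check: 633·(-41) + 252·103 = 3).


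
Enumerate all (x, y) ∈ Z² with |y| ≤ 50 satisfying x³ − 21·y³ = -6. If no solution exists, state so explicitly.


The equation is x³ - 21y³ = -6. For fixed y, x³ = 21·y³ − 6, so a solution requires the RHS to be a perfect cube.
Strategy: iterate y from -50 to 50, compute RHS = 21·y³ − 6, and check whether it is a (positive or negative) perfect cube.
Check small values of y:
  y = 0: RHS = -6 is not a perfect cube.
  y = 1: RHS = 15 is not a perfect cube.
  y = -1: RHS = -27 = (-3)³ ⇒ x = -3 works.
  y = 2: RHS = 162 is not a perfect cube.
  y = -2: RHS = -174 is not a perfect cube.
  y = 3: RHS = 561 is not a perfect cube.
  y = -3: RHS = -573 is not a perfect cube.
Continuing the search up to |y| = 50 finds no further solutions beyond those listed.
Collected solutions: (-3, -1).

Solutions (with |y| ≤ 50): (-3, -1).


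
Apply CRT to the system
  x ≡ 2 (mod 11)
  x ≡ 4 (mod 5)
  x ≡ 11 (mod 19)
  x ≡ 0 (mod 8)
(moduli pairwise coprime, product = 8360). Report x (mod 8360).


Product of moduli M = 11 · 5 · 19 · 8 = 8360.
Merge one congruence at a time:
  Start: x ≡ 2 (mod 11).
  Combine with x ≡ 4 (mod 5); new modulus lcm = 55.
    Write x = 2 + 11·t and substitute into x ≡ 4 (mod 5): 11·t ≡ 4 − 2 = 2 (mod 5).
    Reduce coefficients mod 5: 1·t ≡ 2 (mod 5).
    So t ≡ 2 (mod 5).
    Then x = 2 + 11·2 = 24, valid modulo lcm(11, 5) = 55: x ≡ 24 (mod 55).
  Combine with x ≡ 11 (mod 19); new modulus lcm = 1045.
    Write x = 24 + 55·t and substitute into x ≡ 11 (mod 19): 55·t ≡ 11 − 24 = -13 (mod 19).
    Reduce coefficients mod 19: 17·t ≡ 6 (mod 19).
    The inverse of 17 mod 19 is 9 (since 17·9 = 153 = 8·19 + 1), so t ≡ 9·6 = 54 ≡ 16 (mod 19).
    Then x = 24 + 55·16 = 904, valid modulo lcm(55, 19) = 1045: x ≡ 904 (mod 1045).
  Combine with x ≡ 0 (mod 8); new modulus lcm = 8360.
    Write x = 904 + 1045·t and substitute into x ≡ 0 (mod 8): 1045·t ≡ 0 − 904 = -904 (mod 8).
    Reduce coefficients mod 8: 5·t ≡ 0 (mod 8).
    The inverse of 5 mod 8 is 5 (since 5·5 = 25 = 3·8 + 1), so t ≡ 5·0 = 0 ≡ 0 (mod 8).
    Then x = 904 + 1045·0 = 904, valid modulo lcm(1045, 8) = 8360: x ≡ 904 (mod 8360).
Verify against each original: 904 mod 11 = 2, 904 mod 5 = 4, 904 mod 19 = 11, 904 mod 8 = 0.

x ≡ 904 (mod 8360).


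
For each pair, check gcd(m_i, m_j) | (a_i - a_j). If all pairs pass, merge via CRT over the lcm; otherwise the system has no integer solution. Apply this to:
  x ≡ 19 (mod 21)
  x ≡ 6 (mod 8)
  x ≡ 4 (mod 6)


Moduli 21, 8, 6 are not pairwise coprime, so CRT works modulo lcm(m_i) when all pairwise compatibility conditions hold.
Pairwise compatibility: gcd(m_i, m_j) must divide a_i - a_j for every pair.
Merge one congruence at a time:
  Start: x ≡ 19 (mod 21).
  Combine with x ≡ 6 (mod 8): gcd(21, 8) = 1; 6 - 19 = -13, which IS divisible by 1, so compatible.
    Write x = 19 + 21·t and substitute into x ≡ 6 (mod 8): 21·t ≡ 6 − 19 = -13 (mod 8).
    Reduce coefficients mod 8: 5·t ≡ 3 (mod 8).
    The inverse of 5 mod 8 is 5 (since 5·5 = 25 = 3·8 + 1), so t ≡ 5·3 = 15 ≡ 7 (mod 8).
    Then x = 19 + 21·7 = 166, valid modulo lcm(21, 8) = 168: x ≡ 166 (mod 168).
  Combine with x ≡ 4 (mod 6): gcd(168, 6) = 6; 4 - 166 = -162, which IS divisible by 6, so compatible.
    Write x = 166 + 168·t and substitute into x ≡ 4 (mod 6): 168·t ≡ 4 − 166 = -162 (mod 6).
    Divide the congruence (and modulus) by g = 6: 28·t ≡ -27 (mod 1).
    Modulo 1 every t works; take t = 0.
    Then x = 166 + 168·0 = 166, valid modulo lcm(168, 6) = 168: x ≡ 166 (mod 168).
Verify: 166 mod 21 = 19, 166 mod 8 = 6, 166 mod 6 = 4.

x ≡ 166 (mod 168).


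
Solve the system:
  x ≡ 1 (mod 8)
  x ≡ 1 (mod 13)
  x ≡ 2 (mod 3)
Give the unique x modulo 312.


Moduli 8, 13, 3 are pairwise coprime; by CRT there is a unique solution modulo M = 8 · 13 · 3 = 312.
Solve pairwise, accumulating the modulus:
  Start with x ≡ 1 (mod 8).
  Combine with x ≡ 1 (mod 13): since gcd(8, 13) = 1, we get a unique residue mod 104.
    Write x = 1 + 8·t and substitute into x ≡ 1 (mod 13): 8·t ≡ 1 − 1 = 0 (mod 13).
    The inverse of 8 mod 13 is 5 (since 8·5 = 40 = 3·13 + 1), so t ≡ 5·0 = 0 ≡ 0 (mod 13).
    Then x = 1 + 8·0 = 1, valid modulo lcm(8, 13) = 104: x ≡ 1 (mod 104).
  Combine with x ≡ 2 (mod 3): since gcd(104, 3) = 1, we get a unique residue mod 312.
    Write x = 1 + 104·t and substitute into x ≡ 2 (mod 3): 104·t ≡ 2 − 1 = 1 (mod 3).
    Reduce coefficients mod 3: 2·t ≡ 1 (mod 3).
    The inverse of 2 mod 3 is 2 (since 2·2 = 4 = 1·3 + 1), so t ≡ 2·1 = 2 ≡ 2 (mod 3).
    Then x = 1 + 104·2 = 209, valid modulo lcm(104, 3) = 312: x ≡ 209 (mod 312).
Verify: 209 mod 8 = 1 ✓, 209 mod 13 = 1 ✓, 209 mod 3 = 2 ✓.

x ≡ 209 (mod 312).


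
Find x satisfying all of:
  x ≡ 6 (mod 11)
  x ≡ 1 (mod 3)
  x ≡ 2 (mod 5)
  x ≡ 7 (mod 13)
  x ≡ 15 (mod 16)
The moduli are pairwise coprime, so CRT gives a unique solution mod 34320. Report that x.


Product of moduli M = 11 · 3 · 5 · 13 · 16 = 34320.
Merge one congruence at a time:
  Start: x ≡ 6 (mod 11).
  Combine with x ≡ 1 (mod 3); new modulus lcm = 33.
    Write x = 6 + 11·t and substitute into x ≡ 1 (mod 3): 11·t ≡ 1 − 6 = -5 (mod 3).
    Reduce coefficients mod 3: 2·t ≡ 1 (mod 3).
    The inverse of 2 mod 3 is 2 (since 2·2 = 4 = 1·3 + 1), so t ≡ 2·1 = 2 ≡ 2 (mod 3).
    Then x = 6 + 11·2 = 28, valid modulo lcm(11, 3) = 33: x ≡ 28 (mod 33).
  Combine with x ≡ 2 (mod 5); new modulus lcm = 165.
    Write x = 28 + 33·t and substitute into x ≡ 2 (mod 5): 33·t ≡ 2 − 28 = -26 (mod 5).
    Reduce coefficients mod 5: 3·t ≡ 4 (mod 5).
    The inverse of 3 mod 5 is 2 (since 3·2 = 6 = 1·5 + 1), so t ≡ 2·4 = 8 ≡ 3 (mod 5).
    Then x = 28 + 33·3 = 127, valid modulo lcm(33, 5) = 165: x ≡ 127 (mod 165).
  Combine with x ≡ 7 (mod 13); new modulus lcm = 2145.
    Write x = 127 + 165·t and substitute into x ≡ 7 (mod 13): 165·t ≡ 7 − 127 = -120 (mod 13).
    Reduce coefficients mod 13: 9·t ≡ 10 (mod 13).
    The inverse of 9 mod 13 is 3 (since 9·3 = 27 = 2·13 + 1), so t ≡ 3·10 = 30 ≡ 4 (mod 13).
    Then x = 127 + 165·4 = 787, valid modulo lcm(165, 13) = 2145: x ≡ 787 (mod 2145).
  Combine with x ≡ 15 (mod 16); new modulus lcm = 34320.
    Write x = 787 + 2145·t and substitute into x ≡ 15 (mod 16): 2145·t ≡ 15 − 787 = -772 (mod 16).
    Reduce coefficients mod 16: 1·t ≡ 12 (mod 16).
    So t ≡ 12 (mod 16).
    Then x = 787 + 2145·12 = 26527, valid modulo lcm(2145, 16) = 34320: x ≡ 26527 (mod 34320).
Verify against each original: 26527 mod 11 = 6, 26527 mod 3 = 1, 26527 mod 5 = 2, 26527 mod 13 = 7, 26527 mod 16 = 15.

x ≡ 26527 (mod 34320).


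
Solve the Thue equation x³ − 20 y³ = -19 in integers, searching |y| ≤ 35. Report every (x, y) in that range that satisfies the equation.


The equation is x³ - 20y³ = -19. For fixed y, x³ = 20·y³ − 19, so a solution requires the RHS to be a perfect cube.
Strategy: iterate y from -35 to 35, compute RHS = 20·y³ − 19, and check whether it is a (positive or negative) perfect cube.
Check small values of y:
  y = 0: RHS = -19 is not a perfect cube.
  y = 1: RHS = 1 = (1)³ ⇒ x = 1 works.
  y = -1: RHS = -39 is not a perfect cube.
  y = 2: RHS = 141 is not a perfect cube.
  y = -2: RHS = -179 is not a perfect cube.
  y = 3: RHS = 521 is not a perfect cube.
  y = -3: RHS = -559 is not a perfect cube.
Continuing the search up to |y| = 35 finds no further solutions beyond those listed.
Collected solutions: (1, 1).

Solutions (with |y| ≤ 35): (1, 1).


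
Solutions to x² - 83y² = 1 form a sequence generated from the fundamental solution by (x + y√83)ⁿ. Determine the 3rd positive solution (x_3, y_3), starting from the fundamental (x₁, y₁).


Step 1: Find the fundamental solution (x₁, y₁) of x² - 83y² = 1.
  Expand √83 as a continued fraction. a₀ = ⌊√83⌋ = 9; iterate m_{k+1} = d_k·a_k − m_k, d_{k+1} = (83 − m_{k+1}²)/d_k, a_{k+1} = ⌊(a₀ + m_{k+1})/d_{k+1}⌋ (starting m₀ = 0, d₀ = 1), with convergents p_k = a_k·p_{k-1} + p_{k-2}, q_k = a_k·q_{k-1} + q_{k-2} (p₋₁ = 1, q₋₁ = 0):
  k = 0: a₀ = 9; p₀/q₀ = 9/1; p₀² − 83·q₀² = 81 − 83 = -2.
  k = 1: m = 9, d = 2, a = ⌊(9 + 9)/2⌋ = 9; p/q = (9·9 + 1)/(9·1 + 0) = 82/9; p² − 83·q² = 6724 − 6723 = 1.
  The first convergent with p² − 83·q² = 1 gives the fundamental solution (x₁, y₁) = (82, 9).
Step 2: Apply the recurrence (x_{n+1}, y_{n+1}) = (x₁x_n + 83y₁y_n, x₁y_n + y₁x_n) repeatedly.
  From (x_1, y_1) = (82, 9): x_2 = 82·82 + 83·9·9 = 13447; y_2 = 82·9 + 9·82 = 1476.
  From (x_2, y_2) = (13447, 1476): x_3 = 82·13447 + 83·9·1476 = 2205226; y_3 = 82·1476 + 9·13447 = 242055.
Step 3: Verify x_3² - 83·y_3² = 4863021711076 - 4863021711075 = 1 (should be 1). ✓

(x_1, y_1) = (82, 9); (x_3, y_3) = (2205226, 242055).


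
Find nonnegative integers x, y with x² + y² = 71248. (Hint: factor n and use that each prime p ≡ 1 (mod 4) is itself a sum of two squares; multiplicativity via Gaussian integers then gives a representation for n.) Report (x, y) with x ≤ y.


Step 1: Factor n = 71248 = 2^4 · 61 · 73.
Step 2: Check the mod-4 condition on each prime factor: 2 = 2 (special); 61 ≡ 1 (mod 4), exponent 1; 73 ≡ 1 (mod 4), exponent 1.
All primes ≡ 3 (mod 4) appear to even exponent (or don't appear), so by the two-squares theorem n IS expressible as a sum of two squares.
Step 3: Build a representation. Group n = k² · m with k = 4 and m = 61 · 73 = 4453 (a product of primes ≡ 1 (mod 4)); a representation of m scales to one of n via (k·x)² + (k·y)² = k²(x² + y²). Each prime p ≡ 1 (mod 4) is itself a sum of two squares; find a² by testing p − a² for a perfect square:
  61: 61 − 1² = 60, 61 − 2² = 57, 61 − 3² = 52, 61 − 4² = 45, 61 − 5² = 36 = 6² ⇒ 61 = 5² + 6².
  73: 73 − 1² = 72, 73 − 2² = 69, 73 − 3² = 64 = 8² ⇒ 73 = 3² + 8².
  Combine using the Brahmagupta–Fibonacci identity (a² + b²)(c² + d²) = (ac − bd)² + (ad + bc)² = (ac + bd)² + (ad − bc)²:
  61 · 73 = 4453: from (5² + 6²)(3² + 8²), take (5·3 − 6·8, 5·8 + 6·3) = (15 − 48, 40 + 18) = (-33, 58); dropping signs (only squares matter) gives (33, 58); check 33² + 58² = 1089 + 3364 = 4453 ✓.
  Scale by k = 4: (4·33, 4·58) = (132, 232).
Step 4: Order so x ≤ y and verify: 132² + 232² = 17424 + 53824 = 71248 = n. ✓

n = 71248 = 132² + 232² (one valid representation with x ≤ y).


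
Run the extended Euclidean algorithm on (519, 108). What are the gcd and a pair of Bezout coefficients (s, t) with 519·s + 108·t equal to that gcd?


Euclidean algorithm on (519, 108) — divide until remainder is 0:
  519 = 4 · 108 + 87
  108 = 1 · 87 + 21
  87 = 4 · 21 + 3
  21 = 7 · 3 + 0
gcd(519, 108) = 3.
Track Bezout coefficients alongside the remainders: start with r₀ = 519 = a·1 + b·0 (s = 1, t = 0) and r₁ = 108 = a·0 + b·1 (s = 0, t = 1); each new remainder r_{k+1} = r_{k-1} − q_k·r_k inherits s_{k+1} = s_{k-1} − q_k·s_k, t_{k+1} = t_{k-1} − q_k·t_k, so r_k = a·s_k + b·t_k at every step:
  q = 4: r = 87, s = 1 − 4·0 = 1, t = 0 − 4·1 = -4  (check: 519·1 + 108·(-4) = 87)
  q = 1: r = 21, s = 0 − 1·1 = -1, t = 1 − 1·(-4) = 5  (check: 519·(-1) + 108·5 = 21)
  q = 4: r = 3, s = 1 − 4·(-1) = 5, t = -4 − 4·5 = -24  (check: 519·5 + 108·(-24) = 3)
The row with r = 3 (the gcd) gives the Bezout coefficients s = 5, t = -24.
Result: 519 · (5) + 108 · (-24) = 3.

gcd(519, 108) = 3; s = 5, t = -24 (check: 519·5 + 108·(-24) = 3).


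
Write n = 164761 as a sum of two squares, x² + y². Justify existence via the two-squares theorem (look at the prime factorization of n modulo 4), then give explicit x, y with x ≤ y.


Step 1: Factor n = 164761 = 37 · 61 · 73.
Step 2: Check the mod-4 condition on each prime factor: 37 ≡ 1 (mod 4), exponent 1; 61 ≡ 1 (mod 4), exponent 1; 73 ≡ 1 (mod 4), exponent 1.
All primes ≡ 3 (mod 4) appear to even exponent (or don't appear), so by the two-squares theorem n IS expressible as a sum of two squares.
Step 3: Build a representation. Here n = 37 · 61 · 73 is a product of primes ≡ 1 (mod 4). Each prime p ≡ 1 (mod 4) is itself a sum of two squares; find a² by testing p − a² for a perfect square:
  37: 37 − 1² = 36 = 6² ⇒ 37 = 1² + 6².
  61: 61 − 1² = 60, 61 − 2² = 57, 61 − 3² = 52, 61 − 4² = 45, 61 − 5² = 36 = 6² ⇒ 61 = 5² + 6².
  73: 73 − 1² = 72, 73 − 2² = 69, 73 − 3² = 64 = 8² ⇒ 73 = 3² + 8².
  Combine using the Brahmagupta–Fibonacci identity (a² + b²)(c² + d²) = (ac − bd)² + (ad + bc)² = (ac + bd)² + (ad − bc)²:
  37 · 61 = 2257: from (1² + 6²)(5² + 6²), take (1·5 − 6·6, 1·6 + 6·5) = (5 − 36, 6 + 30) = (-31, 36); dropping signs (only squares matter) gives (31, 36); check 31² + 36² = 961 + 1296 = 2257 ✓.
  2257 · 73 = 164761: from (31² + 36²)(3² + 8²), take (31·3 − 36·8, 31·8 + 36·3) = (93 − 288, 248 + 108) = (-195, 356); dropping signs (only squares matter) gives (195, 356); check 195² + 356² = 38025 + 126736 = 164761 ✓.
Step 4: Order so x ≤ y and verify: 195² + 356² = 38025 + 126736 = 164761 = n. ✓

n = 164761 = 195² + 356² (one valid representation with x ≤ y).


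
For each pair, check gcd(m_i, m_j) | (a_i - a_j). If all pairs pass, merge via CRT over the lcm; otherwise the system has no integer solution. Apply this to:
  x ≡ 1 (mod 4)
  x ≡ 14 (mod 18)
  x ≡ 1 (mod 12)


Moduli 4, 18, 12 are not pairwise coprime, so CRT works modulo lcm(m_i) when all pairwise compatibility conditions hold.
Pairwise compatibility: gcd(m_i, m_j) must divide a_i - a_j for every pair.
Merge one congruence at a time:
  Start: x ≡ 1 (mod 4).
  Combine with x ≡ 14 (mod 18): gcd(4, 18) = 2, and 14 - 1 = 13 is NOT divisible by 2.
    ⇒ system is inconsistent (no integer solution).

No solution (the system is inconsistent).


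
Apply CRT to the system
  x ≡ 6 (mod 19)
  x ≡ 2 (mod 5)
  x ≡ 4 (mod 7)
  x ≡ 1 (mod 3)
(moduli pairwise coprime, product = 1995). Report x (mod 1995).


Product of moduli M = 19 · 5 · 7 · 3 = 1995.
Merge one congruence at a time:
  Start: x ≡ 6 (mod 19).
  Combine with x ≡ 2 (mod 5); new modulus lcm = 95.
    Write x = 6 + 19·t and substitute into x ≡ 2 (mod 5): 19·t ≡ 2 − 6 = -4 (mod 5).
    Reduce coefficients mod 5: 4·t ≡ 1 (mod 5).
    The inverse of 4 mod 5 is 4 (since 4·4 = 16 = 3·5 + 1), so t ≡ 4·1 = 4 ≡ 4 (mod 5).
    Then x = 6 + 19·4 = 82, valid modulo lcm(19, 5) = 95: x ≡ 82 (mod 95).
  Combine with x ≡ 4 (mod 7); new modulus lcm = 665.
    Write x = 82 + 95·t and substitute into x ≡ 4 (mod 7): 95·t ≡ 4 − 82 = -78 (mod 7).
    Reduce coefficients mod 7: 4·t ≡ 6 (mod 7).
    The inverse of 4 mod 7 is 2 (since 4·2 = 8 = 1·7 + 1), so t ≡ 2·6 = 12 ≡ 5 (mod 7).
    Then x = 82 + 95·5 = 557, valid modulo lcm(95, 7) = 665: x ≡ 557 (mod 665).
  Combine with x ≡ 1 (mod 3); new modulus lcm = 1995.
    Write x = 557 + 665·t and substitute into x ≡ 1 (mod 3): 665·t ≡ 1 − 557 = -556 (mod 3).
    Reduce coefficients mod 3: 2·t ≡ 2 (mod 3).
    The inverse of 2 mod 3 is 2 (since 2·2 = 4 = 1·3 + 1), so t ≡ 2·2 = 4 ≡ 1 (mod 3).
    Then x = 557 + 665·1 = 1222, valid modulo lcm(665, 3) = 1995: x ≡ 1222 (mod 1995).
Verify against each original: 1222 mod 19 = 6, 1222 mod 5 = 2, 1222 mod 7 = 4, 1222 mod 3 = 1.

x ≡ 1222 (mod 1995).


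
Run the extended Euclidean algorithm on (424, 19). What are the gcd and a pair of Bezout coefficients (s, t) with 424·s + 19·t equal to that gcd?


Euclidean algorithm on (424, 19) — divide until remainder is 0:
  424 = 22 · 19 + 6
  19 = 3 · 6 + 1
  6 = 6 · 1 + 0
gcd(424, 19) = 1.
Track Bezout coefficients alongside the remainders: start with r₀ = 424 = a·1 + b·0 (s = 1, t = 0) and r₁ = 19 = a·0 + b·1 (s = 0, t = 1); each new remainder r_{k+1} = r_{k-1} − q_k·r_k inherits s_{k+1} = s_{k-1} − q_k·s_k, t_{k+1} = t_{k-1} − q_k·t_k, so r_k = a·s_k + b·t_k at every step:
  q = 22: r = 6, s = 1 − 22·0 = 1, t = 0 − 22·1 = -22  (check: 424·1 + 19·(-22) = 6)
  q = 3: r = 1, s = 0 − 3·1 = -3, t = 1 − 3·(-22) = 67  (check: 424·(-3) + 19·67 = 1)
The row with r = 1 (the gcd) gives the Bezout coefficients s = -3, t = 67.
Result: 424 · (-3) + 19 · (67) = 1.

gcd(424, 19) = 1; s = -3, t = 67 (check: 424·(-3) + 19·67 = 1).


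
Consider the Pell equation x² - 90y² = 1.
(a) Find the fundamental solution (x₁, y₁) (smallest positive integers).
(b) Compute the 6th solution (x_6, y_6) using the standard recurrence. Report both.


Step 1: Find the fundamental solution (x₁, y₁) of x² - 90y² = 1.
  Expand √90 as a continued fraction. a₀ = ⌊√90⌋ = 9; iterate m_{k+1} = d_k·a_k − m_k, d_{k+1} = (90 − m_{k+1}²)/d_k, a_{k+1} = ⌊(a₀ + m_{k+1})/d_{k+1}⌋ (starting m₀ = 0, d₀ = 1), with convergents p_k = a_k·p_{k-1} + p_{k-2}, q_k = a_k·q_{k-1} + q_{k-2} (p₋₁ = 1, q₋₁ = 0):
  k = 0: a₀ = 9; p₀/q₀ = 9/1; p₀² − 90·q₀² = 81 − 90 = -9.
  k = 1: m = 9, d = 9, a = ⌊(9 + 9)/9⌋ = 2; p/q = (2·9 + 1)/(2·1 + 0) = 19/2; p² − 90·q² = 361 − 360 = 1.
  The first convergent with p² − 90·q² = 1 gives the fundamental solution (x₁, y₁) = (19, 2).
Step 2: Apply the recurrence (x_{n+1}, y_{n+1}) = (x₁x_n + 90y₁y_n, x₁y_n + y₁x_n) repeatedly.
  From (x_1, y_1) = (19, 2): x_2 = 19·19 + 90·2·2 = 721; y_2 = 19·2 + 2·19 = 76.
  From (x_2, y_2) = (721, 76): x_3 = 19·721 + 90·2·76 = 27379; y_3 = 19·76 + 2·721 = 2886.
  From (x_3, y_3) = (27379, 2886): x_4 = 19·27379 + 90·2·2886 = 1039681; y_4 = 19·2886 + 2·27379 = 109592.
  From (x_4, y_4) = (1039681, 109592): x_5 = 19·1039681 + 90·2·109592 = 39480499; y_5 = 19·109592 + 2·1039681 = 4161610.
  From (x_5, y_5) = (39480499, 4161610): x_6 = 19·39480499 + 90·2·4161610 = 1499219281; y_6 = 19·4161610 + 2·39480499 = 158031588.
Step 3: Verify x_6² - 90·y_6² = 2247658452522156961 - 2247658452522156960 = 1 (should be 1). ✓

(x_1, y_1) = (19, 2); (x_6, y_6) = (1499219281, 158031588).


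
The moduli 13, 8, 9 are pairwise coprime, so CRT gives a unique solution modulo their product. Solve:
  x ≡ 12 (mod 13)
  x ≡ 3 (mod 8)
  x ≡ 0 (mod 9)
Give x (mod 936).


Moduli 13, 8, 9 are pairwise coprime; by CRT there is a unique solution modulo M = 13 · 8 · 9 = 936.
Solve pairwise, accumulating the modulus:
  Start with x ≡ 12 (mod 13).
  Combine with x ≡ 3 (mod 8): since gcd(13, 8) = 1, we get a unique residue mod 104.
    Write x = 12 + 13·t and substitute into x ≡ 3 (mod 8): 13·t ≡ 3 − 12 = -9 (mod 8).
    Reduce coefficients mod 8: 5·t ≡ 7 (mod 8).
    The inverse of 5 mod 8 is 5 (since 5·5 = 25 = 3·8 + 1), so t ≡ 5·7 = 35 ≡ 3 (mod 8).
    Then x = 12 + 13·3 = 51, valid modulo lcm(13, 8) = 104: x ≡ 51 (mod 104).
  Combine with x ≡ 0 (mod 9): since gcd(104, 9) = 1, we get a unique residue mod 936.
    Write x = 51 + 104·t and substitute into x ≡ 0 (mod 9): 104·t ≡ 0 − 51 = -51 (mod 9).
    Reduce coefficients mod 9: 5·t ≡ 3 (mod 9).
    The inverse of 5 mod 9 is 2 (since 5·2 = 10 = 1·9 + 1), so t ≡ 2·3 = 6 ≡ 6 (mod 9).
    Then x = 51 + 104·6 = 675, valid modulo lcm(104, 9) = 936: x ≡ 675 (mod 936).
Verify: 675 mod 13 = 12 ✓, 675 mod 8 = 3 ✓, 675 mod 9 = 0 ✓.

x ≡ 675 (mod 936).


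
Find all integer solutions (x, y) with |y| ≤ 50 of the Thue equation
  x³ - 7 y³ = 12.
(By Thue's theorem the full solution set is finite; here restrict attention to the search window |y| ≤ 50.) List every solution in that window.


The equation is x³ - 7y³ = 12. For fixed y, x³ = 7·y³ + 12, so a solution requires the RHS to be a perfect cube.
Strategy: iterate y from -50 to 50, compute RHS = 7·y³ + 12, and check whether it is a (positive or negative) perfect cube.
Check small values of y:
  y = 0: RHS = 12 is not a perfect cube.
  y = 1: RHS = 19 is not a perfect cube.
  y = -1: RHS = 5 is not a perfect cube.
  y = 2: RHS = 68 is not a perfect cube.
  y = -2: RHS = -44 is not a perfect cube.
  y = 3: RHS = 201 is not a perfect cube.
  y = -3: RHS = -177 is not a perfect cube.
Continuing the search up to |y| = 50 finds no solutions either.
No (x, y) in the scanned range satisfies the equation.

No integer solutions with |y| ≤ 50.
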